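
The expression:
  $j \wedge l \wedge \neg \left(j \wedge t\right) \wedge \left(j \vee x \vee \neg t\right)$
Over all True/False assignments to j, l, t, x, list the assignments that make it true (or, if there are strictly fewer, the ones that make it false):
is true only for:
  j=True, l=True, t=False, x=False;
  j=True, l=True, t=False, x=True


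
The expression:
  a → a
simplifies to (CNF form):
True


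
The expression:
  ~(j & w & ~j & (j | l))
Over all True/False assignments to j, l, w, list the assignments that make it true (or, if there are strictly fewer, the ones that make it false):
is always true.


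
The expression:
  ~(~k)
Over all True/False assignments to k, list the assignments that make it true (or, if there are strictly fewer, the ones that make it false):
is true only for:
  k=True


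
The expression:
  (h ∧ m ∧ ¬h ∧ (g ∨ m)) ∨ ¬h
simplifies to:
¬h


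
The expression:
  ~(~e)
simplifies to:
e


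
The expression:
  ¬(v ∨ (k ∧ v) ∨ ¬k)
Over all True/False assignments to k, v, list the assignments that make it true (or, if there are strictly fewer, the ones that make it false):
is true only for:
  k=True, v=False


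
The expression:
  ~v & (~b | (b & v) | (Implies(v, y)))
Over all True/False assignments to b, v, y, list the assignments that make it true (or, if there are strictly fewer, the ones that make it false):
is true only for:
  b=False, v=False, y=False;
  b=False, v=False, y=True;
  b=True, v=False, y=False;
  b=True, v=False, y=True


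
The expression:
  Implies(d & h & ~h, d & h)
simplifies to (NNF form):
True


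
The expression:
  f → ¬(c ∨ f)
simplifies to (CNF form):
¬f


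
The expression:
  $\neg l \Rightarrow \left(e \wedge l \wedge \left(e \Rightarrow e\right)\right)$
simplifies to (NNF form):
$l$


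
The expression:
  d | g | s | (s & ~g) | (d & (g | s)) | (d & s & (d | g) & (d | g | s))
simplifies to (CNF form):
d | g | s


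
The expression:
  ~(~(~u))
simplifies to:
~u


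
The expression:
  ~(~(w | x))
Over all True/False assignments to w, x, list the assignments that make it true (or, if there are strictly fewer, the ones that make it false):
is false only for:
  w=False, x=False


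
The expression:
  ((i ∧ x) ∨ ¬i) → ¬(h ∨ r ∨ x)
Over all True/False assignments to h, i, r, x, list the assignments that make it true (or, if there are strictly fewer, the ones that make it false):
is true only for:
  h=False, i=False, r=False, x=False;
  h=False, i=True, r=False, x=False;
  h=False, i=True, r=True, x=False;
  h=True, i=True, r=False, x=False;
  h=True, i=True, r=True, x=False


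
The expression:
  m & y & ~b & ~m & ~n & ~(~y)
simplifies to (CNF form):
False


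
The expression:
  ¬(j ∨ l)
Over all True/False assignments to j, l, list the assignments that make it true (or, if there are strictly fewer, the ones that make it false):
is true only for:
  j=False, l=False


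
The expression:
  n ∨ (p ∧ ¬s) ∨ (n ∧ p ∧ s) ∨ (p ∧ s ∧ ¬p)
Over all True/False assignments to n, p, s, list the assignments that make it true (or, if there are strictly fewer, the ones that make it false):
is false only for:
  n=False, p=False, s=False;
  n=False, p=False, s=True;
  n=False, p=True, s=True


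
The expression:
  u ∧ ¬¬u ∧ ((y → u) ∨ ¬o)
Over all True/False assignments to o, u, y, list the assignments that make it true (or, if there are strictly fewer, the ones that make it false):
is true only for:
  o=False, u=True, y=False;
  o=False, u=True, y=True;
  o=True, u=True, y=False;
  o=True, u=True, y=True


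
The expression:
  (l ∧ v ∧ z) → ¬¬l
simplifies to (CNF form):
True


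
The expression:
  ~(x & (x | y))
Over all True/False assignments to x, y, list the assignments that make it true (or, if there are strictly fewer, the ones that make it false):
is true only for:
  x=False, y=False;
  x=False, y=True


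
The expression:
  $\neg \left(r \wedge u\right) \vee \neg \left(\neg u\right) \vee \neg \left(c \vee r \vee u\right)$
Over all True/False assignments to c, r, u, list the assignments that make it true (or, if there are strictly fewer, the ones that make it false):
is always true.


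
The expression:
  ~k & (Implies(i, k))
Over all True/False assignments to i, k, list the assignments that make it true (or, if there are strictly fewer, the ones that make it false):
is true only for:
  i=False, k=False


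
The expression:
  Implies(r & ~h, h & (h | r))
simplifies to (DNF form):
h | ~r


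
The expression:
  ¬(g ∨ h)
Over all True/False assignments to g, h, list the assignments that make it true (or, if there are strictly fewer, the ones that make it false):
is true only for:
  g=False, h=False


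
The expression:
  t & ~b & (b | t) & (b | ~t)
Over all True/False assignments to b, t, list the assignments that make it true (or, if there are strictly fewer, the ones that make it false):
is never true.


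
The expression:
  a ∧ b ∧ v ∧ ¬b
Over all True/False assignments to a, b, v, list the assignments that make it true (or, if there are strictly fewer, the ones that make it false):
is never true.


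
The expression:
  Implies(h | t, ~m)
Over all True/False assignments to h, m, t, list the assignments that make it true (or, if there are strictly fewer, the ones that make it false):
is false only for:
  h=False, m=True, t=True;
  h=True, m=True, t=False;
  h=True, m=True, t=True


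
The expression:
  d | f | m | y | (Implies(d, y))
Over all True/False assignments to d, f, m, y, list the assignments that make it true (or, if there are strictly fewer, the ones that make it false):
is always true.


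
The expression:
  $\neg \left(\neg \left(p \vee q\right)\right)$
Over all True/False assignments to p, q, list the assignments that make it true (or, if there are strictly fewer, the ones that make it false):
is false only for:
  p=False, q=False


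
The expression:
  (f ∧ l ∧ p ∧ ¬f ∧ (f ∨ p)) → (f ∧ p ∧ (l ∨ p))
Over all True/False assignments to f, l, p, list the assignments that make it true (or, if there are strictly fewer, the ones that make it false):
is always true.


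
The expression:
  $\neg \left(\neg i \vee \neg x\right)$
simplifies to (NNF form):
$i \wedge x$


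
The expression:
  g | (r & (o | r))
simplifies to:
g | r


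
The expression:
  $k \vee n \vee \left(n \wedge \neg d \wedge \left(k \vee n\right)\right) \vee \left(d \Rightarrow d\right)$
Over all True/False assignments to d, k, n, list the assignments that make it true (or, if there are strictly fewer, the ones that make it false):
is always true.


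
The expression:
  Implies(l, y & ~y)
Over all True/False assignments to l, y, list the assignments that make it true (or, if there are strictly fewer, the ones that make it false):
is true only for:
  l=False, y=False;
  l=False, y=True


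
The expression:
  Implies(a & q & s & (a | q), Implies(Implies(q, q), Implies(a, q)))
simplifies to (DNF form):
True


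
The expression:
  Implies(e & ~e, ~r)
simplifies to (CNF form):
True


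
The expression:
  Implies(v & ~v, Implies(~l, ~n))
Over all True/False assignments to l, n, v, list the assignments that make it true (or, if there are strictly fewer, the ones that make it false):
is always true.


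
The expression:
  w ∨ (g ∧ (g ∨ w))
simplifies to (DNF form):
g ∨ w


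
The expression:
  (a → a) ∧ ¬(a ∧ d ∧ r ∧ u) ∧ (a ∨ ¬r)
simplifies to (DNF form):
(a ∧ ¬d) ∨ (a ∧ ¬u) ∨ ¬r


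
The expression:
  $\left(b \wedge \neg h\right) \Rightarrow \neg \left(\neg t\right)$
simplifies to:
$h \vee t \vee \neg b$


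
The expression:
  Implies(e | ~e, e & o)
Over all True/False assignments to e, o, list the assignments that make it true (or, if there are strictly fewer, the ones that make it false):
is true only for:
  e=True, o=True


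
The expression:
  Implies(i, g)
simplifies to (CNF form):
g | ~i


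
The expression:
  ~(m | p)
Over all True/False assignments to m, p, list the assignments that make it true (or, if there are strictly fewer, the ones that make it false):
is true only for:
  m=False, p=False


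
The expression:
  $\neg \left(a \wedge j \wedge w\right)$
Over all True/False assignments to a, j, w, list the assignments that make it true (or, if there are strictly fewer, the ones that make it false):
is false only for:
  a=True, j=True, w=True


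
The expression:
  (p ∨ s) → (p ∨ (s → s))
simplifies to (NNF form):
True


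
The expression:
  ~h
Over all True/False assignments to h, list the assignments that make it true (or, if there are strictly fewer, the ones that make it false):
is true only for:
  h=False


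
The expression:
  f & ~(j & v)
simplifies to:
f & (~j | ~v)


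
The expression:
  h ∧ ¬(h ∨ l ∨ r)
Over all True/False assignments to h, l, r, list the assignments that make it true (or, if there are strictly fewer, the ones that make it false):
is never true.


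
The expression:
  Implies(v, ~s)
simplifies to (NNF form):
~s | ~v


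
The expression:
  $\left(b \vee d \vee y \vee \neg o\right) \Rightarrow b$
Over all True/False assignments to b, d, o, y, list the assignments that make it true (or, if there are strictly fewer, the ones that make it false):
is false only for:
  b=False, d=False, o=False, y=False;
  b=False, d=False, o=False, y=True;
  b=False, d=False, o=True, y=True;
  b=False, d=True, o=False, y=False;
  b=False, d=True, o=False, y=True;
  b=False, d=True, o=True, y=False;
  b=False, d=True, o=True, y=True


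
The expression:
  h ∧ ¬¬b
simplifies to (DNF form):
b ∧ h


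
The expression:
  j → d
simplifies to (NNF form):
d ∨ ¬j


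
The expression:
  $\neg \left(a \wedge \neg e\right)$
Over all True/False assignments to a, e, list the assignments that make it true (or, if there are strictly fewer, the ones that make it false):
is false only for:
  a=True, e=False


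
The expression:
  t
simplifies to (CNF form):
t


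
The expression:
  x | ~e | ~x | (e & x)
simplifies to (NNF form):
True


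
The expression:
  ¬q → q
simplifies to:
q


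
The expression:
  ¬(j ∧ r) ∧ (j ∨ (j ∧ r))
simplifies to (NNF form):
j ∧ ¬r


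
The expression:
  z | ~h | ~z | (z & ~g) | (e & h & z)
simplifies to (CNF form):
True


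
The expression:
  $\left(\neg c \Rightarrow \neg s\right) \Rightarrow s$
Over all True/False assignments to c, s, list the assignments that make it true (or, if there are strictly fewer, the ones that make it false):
is true only for:
  c=False, s=True;
  c=True, s=True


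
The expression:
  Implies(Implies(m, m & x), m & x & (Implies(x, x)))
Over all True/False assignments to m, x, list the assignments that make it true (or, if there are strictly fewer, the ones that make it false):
is true only for:
  m=True, x=False;
  m=True, x=True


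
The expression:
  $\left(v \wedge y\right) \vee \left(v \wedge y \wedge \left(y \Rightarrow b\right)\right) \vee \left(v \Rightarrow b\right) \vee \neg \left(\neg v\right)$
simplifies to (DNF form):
$\text{True}$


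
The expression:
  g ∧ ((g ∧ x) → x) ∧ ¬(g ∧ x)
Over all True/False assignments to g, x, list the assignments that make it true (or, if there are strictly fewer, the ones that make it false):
is true only for:
  g=True, x=False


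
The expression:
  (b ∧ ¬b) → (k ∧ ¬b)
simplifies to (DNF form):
True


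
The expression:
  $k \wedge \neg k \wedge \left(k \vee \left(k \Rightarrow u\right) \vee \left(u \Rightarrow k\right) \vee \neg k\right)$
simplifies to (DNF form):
$\text{False}$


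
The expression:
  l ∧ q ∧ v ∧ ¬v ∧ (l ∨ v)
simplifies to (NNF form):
False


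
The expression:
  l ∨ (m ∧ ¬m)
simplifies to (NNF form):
l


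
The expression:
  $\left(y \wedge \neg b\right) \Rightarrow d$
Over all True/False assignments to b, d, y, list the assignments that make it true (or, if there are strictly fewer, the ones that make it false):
is false only for:
  b=False, d=False, y=True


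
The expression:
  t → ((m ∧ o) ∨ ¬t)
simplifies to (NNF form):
(m ∧ o) ∨ ¬t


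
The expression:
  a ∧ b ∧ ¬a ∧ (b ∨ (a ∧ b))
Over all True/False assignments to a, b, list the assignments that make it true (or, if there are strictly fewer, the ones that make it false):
is never true.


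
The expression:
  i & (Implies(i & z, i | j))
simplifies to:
i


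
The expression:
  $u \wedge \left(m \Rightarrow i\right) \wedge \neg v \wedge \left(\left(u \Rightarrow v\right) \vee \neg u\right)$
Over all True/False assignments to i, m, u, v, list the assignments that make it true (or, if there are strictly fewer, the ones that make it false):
is never true.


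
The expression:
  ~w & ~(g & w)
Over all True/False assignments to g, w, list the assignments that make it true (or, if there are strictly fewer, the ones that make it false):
is true only for:
  g=False, w=False;
  g=True, w=False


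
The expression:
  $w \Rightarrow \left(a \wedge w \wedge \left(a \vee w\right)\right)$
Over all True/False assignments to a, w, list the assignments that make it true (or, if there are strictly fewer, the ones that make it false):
is false only for:
  a=False, w=True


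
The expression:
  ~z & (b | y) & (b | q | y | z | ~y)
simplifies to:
~z & (b | y)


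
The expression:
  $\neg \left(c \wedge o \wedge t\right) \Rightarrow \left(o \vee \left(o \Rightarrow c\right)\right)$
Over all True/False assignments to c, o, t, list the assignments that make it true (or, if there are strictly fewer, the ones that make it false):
is always true.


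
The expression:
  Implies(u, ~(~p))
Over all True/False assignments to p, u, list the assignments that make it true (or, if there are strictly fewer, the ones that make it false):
is false only for:
  p=False, u=True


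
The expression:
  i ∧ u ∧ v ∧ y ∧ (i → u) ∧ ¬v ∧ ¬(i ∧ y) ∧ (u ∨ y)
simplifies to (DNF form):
False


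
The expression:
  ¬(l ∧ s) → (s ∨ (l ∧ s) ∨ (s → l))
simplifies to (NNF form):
True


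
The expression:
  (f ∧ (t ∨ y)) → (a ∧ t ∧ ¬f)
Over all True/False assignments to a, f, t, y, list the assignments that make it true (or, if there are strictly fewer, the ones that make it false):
is false only for:
  a=False, f=True, t=False, y=True;
  a=False, f=True, t=True, y=False;
  a=False, f=True, t=True, y=True;
  a=True, f=True, t=False, y=True;
  a=True, f=True, t=True, y=False;
  a=True, f=True, t=True, y=True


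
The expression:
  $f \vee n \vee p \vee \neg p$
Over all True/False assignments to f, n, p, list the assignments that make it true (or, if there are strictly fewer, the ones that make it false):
is always true.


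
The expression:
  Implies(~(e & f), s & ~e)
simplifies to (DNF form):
(e & f) | (s & ~e)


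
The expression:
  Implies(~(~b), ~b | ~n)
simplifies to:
~b | ~n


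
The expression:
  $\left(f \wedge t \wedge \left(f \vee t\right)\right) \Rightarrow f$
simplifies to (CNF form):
$\text{True}$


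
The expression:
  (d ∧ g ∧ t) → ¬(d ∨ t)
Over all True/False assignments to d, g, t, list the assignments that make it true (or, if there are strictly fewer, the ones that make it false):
is false only for:
  d=True, g=True, t=True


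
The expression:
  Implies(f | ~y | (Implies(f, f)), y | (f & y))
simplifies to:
y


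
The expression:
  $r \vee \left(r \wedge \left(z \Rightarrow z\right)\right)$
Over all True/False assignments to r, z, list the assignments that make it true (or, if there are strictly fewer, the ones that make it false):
is true only for:
  r=True, z=False;
  r=True, z=True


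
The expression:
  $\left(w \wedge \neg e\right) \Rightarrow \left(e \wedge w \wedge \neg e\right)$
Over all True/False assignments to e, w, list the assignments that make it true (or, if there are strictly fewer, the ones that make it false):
is false only for:
  e=False, w=True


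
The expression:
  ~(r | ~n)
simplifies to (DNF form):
n & ~r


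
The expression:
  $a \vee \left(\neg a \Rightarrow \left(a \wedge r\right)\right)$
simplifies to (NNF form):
$a$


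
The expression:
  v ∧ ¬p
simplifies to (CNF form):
v ∧ ¬p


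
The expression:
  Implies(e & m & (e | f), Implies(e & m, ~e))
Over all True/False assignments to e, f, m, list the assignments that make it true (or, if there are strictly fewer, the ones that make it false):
is false only for:
  e=True, f=False, m=True;
  e=True, f=True, m=True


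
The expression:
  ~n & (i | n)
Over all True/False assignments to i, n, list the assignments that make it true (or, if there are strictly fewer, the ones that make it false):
is true only for:
  i=True, n=False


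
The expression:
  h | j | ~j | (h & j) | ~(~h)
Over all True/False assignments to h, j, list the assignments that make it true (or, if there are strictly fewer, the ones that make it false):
is always true.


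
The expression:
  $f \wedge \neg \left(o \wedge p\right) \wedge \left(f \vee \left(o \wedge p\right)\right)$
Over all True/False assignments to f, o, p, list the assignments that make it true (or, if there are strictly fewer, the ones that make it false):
is true only for:
  f=True, o=False, p=False;
  f=True, o=False, p=True;
  f=True, o=True, p=False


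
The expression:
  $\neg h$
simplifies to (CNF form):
$\neg h$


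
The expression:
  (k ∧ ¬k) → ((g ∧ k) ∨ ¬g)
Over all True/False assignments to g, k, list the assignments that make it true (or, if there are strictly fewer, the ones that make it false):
is always true.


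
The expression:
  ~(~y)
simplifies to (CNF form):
y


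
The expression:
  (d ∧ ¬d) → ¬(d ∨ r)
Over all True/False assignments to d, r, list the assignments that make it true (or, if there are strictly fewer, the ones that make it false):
is always true.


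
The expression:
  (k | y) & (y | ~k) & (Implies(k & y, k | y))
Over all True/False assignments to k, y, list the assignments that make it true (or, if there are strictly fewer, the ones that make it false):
is true only for:
  k=False, y=True;
  k=True, y=True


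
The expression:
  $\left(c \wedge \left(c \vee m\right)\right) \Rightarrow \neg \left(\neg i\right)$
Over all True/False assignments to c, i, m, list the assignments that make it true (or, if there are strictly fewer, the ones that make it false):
is false only for:
  c=True, i=False, m=False;
  c=True, i=False, m=True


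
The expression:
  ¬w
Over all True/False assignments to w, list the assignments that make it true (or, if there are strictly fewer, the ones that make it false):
is true only for:
  w=False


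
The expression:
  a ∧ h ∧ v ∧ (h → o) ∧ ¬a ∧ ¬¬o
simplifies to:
False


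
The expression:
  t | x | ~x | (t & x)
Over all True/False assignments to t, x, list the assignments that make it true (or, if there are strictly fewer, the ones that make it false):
is always true.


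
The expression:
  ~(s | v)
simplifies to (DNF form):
~s & ~v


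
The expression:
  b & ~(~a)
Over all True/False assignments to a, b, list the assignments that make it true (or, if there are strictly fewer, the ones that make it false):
is true only for:
  a=True, b=True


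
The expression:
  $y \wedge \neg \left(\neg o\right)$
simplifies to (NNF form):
$o \wedge y$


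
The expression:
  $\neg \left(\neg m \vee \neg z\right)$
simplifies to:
$m \wedge z$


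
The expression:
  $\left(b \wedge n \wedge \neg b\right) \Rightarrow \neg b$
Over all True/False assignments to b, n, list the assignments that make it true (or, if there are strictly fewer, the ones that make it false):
is always true.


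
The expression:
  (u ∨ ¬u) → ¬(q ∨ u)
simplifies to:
¬q ∧ ¬u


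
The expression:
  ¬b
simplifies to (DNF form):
¬b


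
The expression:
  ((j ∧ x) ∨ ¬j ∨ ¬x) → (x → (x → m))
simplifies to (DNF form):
m ∨ ¬x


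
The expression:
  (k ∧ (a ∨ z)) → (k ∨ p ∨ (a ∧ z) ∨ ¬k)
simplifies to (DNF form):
True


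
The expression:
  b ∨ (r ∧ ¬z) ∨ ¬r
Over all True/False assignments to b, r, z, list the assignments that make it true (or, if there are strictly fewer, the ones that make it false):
is false only for:
  b=False, r=True, z=True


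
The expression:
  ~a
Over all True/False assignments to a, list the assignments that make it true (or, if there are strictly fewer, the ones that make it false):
is true only for:
  a=False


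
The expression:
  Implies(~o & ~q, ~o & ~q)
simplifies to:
True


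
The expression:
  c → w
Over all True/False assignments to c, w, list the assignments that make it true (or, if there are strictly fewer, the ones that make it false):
is false only for:
  c=True, w=False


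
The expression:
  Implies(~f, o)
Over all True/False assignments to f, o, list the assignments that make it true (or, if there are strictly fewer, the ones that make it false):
is false only for:
  f=False, o=False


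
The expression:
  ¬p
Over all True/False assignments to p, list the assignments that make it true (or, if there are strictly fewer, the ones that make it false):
is true only for:
  p=False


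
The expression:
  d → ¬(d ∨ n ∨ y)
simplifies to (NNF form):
¬d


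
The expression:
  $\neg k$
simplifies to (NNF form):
$\neg k$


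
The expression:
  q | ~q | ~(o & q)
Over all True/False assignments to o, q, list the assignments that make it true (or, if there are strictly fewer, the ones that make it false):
is always true.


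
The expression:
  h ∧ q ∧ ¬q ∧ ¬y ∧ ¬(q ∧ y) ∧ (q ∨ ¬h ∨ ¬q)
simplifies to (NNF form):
False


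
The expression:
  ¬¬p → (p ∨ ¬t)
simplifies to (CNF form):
True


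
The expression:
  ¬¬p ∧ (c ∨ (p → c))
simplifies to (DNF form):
c ∧ p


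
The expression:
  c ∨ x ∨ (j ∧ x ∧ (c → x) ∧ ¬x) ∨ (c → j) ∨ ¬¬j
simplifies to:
True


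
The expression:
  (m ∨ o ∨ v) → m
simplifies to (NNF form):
m ∨ (¬o ∧ ¬v)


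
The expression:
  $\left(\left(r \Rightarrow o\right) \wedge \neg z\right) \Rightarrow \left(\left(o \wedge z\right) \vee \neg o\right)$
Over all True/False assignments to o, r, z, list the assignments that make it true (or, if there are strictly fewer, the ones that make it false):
is false only for:
  o=True, r=False, z=False;
  o=True, r=True, z=False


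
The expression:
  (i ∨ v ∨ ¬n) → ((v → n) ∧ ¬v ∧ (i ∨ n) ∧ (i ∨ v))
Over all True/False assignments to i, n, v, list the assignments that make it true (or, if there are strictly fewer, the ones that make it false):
is true only for:
  i=False, n=True, v=False;
  i=True, n=False, v=False;
  i=True, n=True, v=False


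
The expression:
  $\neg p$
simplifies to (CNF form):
$\neg p$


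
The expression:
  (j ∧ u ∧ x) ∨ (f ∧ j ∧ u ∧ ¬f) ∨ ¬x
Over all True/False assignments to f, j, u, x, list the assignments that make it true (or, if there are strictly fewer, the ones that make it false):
is false only for:
  f=False, j=False, u=False, x=True;
  f=False, j=False, u=True, x=True;
  f=False, j=True, u=False, x=True;
  f=True, j=False, u=False, x=True;
  f=True, j=False, u=True, x=True;
  f=True, j=True, u=False, x=True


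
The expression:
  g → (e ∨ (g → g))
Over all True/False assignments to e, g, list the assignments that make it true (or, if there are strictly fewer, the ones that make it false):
is always true.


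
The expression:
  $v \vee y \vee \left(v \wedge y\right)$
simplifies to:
$v \vee y$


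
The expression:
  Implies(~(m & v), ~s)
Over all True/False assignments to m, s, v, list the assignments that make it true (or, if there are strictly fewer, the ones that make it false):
is false only for:
  m=False, s=True, v=False;
  m=False, s=True, v=True;
  m=True, s=True, v=False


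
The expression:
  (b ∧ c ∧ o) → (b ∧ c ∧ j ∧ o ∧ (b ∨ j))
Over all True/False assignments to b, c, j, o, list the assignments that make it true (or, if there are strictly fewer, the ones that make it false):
is false only for:
  b=True, c=True, j=False, o=True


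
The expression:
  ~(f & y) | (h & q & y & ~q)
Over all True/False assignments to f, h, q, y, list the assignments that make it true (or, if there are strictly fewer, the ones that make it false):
is false only for:
  f=True, h=False, q=False, y=True;
  f=True, h=False, q=True, y=True;
  f=True, h=True, q=False, y=True;
  f=True, h=True, q=True, y=True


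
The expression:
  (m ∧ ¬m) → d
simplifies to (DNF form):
True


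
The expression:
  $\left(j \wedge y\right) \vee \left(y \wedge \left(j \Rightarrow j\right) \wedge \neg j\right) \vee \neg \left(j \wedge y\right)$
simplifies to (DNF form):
$\text{True}$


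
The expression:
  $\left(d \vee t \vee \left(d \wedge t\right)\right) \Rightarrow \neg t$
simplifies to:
$\neg t$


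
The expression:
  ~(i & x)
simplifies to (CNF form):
~i | ~x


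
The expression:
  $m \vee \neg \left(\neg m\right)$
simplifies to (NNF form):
$m$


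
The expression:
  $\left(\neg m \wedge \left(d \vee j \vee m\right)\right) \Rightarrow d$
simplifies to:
$d \vee m \vee \neg j$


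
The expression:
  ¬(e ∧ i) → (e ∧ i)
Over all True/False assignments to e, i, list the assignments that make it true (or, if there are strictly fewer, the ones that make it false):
is true only for:
  e=True, i=True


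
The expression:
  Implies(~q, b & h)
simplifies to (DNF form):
q | (b & h)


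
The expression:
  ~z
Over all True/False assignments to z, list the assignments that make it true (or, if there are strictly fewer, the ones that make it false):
is true only for:
  z=False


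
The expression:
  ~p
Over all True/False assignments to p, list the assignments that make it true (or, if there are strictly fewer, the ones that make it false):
is true only for:
  p=False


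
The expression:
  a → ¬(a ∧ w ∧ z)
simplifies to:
¬a ∨ ¬w ∨ ¬z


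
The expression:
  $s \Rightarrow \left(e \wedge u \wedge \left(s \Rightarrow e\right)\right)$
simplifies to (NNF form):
$\left(e \wedge u\right) \vee \neg s$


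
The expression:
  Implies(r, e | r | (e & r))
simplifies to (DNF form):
True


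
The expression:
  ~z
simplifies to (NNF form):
~z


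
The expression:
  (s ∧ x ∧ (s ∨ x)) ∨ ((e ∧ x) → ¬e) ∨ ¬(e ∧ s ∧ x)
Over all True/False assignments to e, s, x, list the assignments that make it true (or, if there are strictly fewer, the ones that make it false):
is always true.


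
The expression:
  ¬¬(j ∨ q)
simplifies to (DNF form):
j ∨ q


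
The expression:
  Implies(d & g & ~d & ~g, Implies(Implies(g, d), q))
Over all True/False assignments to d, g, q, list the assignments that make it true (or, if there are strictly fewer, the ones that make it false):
is always true.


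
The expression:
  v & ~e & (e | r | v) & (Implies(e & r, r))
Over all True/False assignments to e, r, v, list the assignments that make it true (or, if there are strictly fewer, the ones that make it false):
is true only for:
  e=False, r=False, v=True;
  e=False, r=True, v=True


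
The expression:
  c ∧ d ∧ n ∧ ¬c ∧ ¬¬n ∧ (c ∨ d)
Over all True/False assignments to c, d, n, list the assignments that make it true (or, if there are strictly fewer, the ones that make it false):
is never true.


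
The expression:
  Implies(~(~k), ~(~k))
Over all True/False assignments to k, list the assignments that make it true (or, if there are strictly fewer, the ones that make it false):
is always true.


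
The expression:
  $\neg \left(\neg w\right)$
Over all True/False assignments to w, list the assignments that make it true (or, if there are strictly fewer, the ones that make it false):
is true only for:
  w=True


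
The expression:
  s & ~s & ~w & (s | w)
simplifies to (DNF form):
False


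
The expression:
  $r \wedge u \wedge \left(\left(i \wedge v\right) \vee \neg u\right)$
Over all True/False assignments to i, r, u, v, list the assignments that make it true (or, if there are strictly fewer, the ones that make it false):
is true only for:
  i=True, r=True, u=True, v=True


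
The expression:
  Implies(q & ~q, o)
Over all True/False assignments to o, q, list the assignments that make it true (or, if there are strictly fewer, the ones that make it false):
is always true.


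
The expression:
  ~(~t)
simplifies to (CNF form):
t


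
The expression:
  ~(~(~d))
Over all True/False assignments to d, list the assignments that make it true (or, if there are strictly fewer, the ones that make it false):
is true only for:
  d=False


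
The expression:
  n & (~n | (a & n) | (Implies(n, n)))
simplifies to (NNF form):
n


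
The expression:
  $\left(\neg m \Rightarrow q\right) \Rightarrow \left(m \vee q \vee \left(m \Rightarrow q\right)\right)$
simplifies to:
$\text{True}$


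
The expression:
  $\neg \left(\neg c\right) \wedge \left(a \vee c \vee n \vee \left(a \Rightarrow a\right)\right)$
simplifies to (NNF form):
$c$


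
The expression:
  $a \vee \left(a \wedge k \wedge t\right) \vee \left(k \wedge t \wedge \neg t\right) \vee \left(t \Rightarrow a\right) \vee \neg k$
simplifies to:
$a \vee \neg k \vee \neg t$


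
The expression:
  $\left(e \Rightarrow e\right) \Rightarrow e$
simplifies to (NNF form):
$e$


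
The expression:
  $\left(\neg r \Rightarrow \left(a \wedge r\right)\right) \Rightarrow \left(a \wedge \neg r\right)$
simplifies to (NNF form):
$\neg r$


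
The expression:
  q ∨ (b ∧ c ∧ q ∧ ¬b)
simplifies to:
q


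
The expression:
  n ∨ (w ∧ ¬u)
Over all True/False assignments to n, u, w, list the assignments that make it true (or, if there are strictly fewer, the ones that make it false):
is false only for:
  n=False, u=False, w=False;
  n=False, u=True, w=False;
  n=False, u=True, w=True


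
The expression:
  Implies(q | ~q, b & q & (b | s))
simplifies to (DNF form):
b & q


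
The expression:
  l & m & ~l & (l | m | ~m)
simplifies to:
False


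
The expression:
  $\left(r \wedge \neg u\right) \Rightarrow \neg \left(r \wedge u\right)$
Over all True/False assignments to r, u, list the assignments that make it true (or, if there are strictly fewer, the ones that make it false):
is always true.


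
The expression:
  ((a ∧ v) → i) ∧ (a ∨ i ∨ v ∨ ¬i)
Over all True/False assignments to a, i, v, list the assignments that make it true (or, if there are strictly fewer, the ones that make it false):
is false only for:
  a=True, i=False, v=True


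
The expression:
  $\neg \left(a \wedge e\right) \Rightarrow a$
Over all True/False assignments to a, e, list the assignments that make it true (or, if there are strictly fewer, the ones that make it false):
is true only for:
  a=True, e=False;
  a=True, e=True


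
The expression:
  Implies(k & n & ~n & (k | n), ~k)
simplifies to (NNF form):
True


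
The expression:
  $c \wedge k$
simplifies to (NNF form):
$c \wedge k$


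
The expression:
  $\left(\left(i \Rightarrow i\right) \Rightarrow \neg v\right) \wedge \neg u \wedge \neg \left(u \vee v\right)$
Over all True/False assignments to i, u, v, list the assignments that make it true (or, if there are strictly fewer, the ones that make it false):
is true only for:
  i=False, u=False, v=False;
  i=True, u=False, v=False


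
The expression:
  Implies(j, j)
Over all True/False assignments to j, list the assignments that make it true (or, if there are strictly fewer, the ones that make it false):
is always true.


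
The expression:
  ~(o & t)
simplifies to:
~o | ~t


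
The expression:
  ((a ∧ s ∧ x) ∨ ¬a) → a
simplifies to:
a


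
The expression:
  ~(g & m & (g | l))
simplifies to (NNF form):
~g | ~m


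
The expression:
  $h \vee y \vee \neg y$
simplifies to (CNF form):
$\text{True}$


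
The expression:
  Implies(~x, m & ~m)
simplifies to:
x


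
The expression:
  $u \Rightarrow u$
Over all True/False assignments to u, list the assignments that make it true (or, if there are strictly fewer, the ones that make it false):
is always true.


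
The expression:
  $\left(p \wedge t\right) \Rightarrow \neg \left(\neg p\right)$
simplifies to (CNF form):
$\text{True}$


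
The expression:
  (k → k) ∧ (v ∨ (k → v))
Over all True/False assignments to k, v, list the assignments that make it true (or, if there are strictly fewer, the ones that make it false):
is false only for:
  k=True, v=False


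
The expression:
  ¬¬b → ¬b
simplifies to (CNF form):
¬b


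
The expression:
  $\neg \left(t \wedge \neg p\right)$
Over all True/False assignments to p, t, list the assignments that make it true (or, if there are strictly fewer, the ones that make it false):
is false only for:
  p=False, t=True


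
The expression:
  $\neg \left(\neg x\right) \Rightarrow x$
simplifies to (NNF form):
$\text{True}$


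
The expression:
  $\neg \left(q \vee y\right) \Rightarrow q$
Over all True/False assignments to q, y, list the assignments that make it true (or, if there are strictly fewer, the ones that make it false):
is false only for:
  q=False, y=False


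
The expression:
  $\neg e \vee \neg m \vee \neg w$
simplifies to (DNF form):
$\neg e \vee \neg m \vee \neg w$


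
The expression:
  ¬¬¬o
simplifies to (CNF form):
¬o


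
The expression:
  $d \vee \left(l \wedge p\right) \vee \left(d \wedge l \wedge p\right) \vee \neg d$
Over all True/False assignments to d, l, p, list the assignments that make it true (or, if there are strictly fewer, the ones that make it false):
is always true.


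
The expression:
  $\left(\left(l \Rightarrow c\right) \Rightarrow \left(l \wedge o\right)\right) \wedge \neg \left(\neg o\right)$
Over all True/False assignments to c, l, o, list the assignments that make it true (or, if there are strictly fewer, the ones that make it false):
is true only for:
  c=False, l=True, o=True;
  c=True, l=True, o=True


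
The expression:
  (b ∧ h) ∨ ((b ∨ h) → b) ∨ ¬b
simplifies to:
True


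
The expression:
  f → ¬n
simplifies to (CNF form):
¬f ∨ ¬n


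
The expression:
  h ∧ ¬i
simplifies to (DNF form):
h ∧ ¬i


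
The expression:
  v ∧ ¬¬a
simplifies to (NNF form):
a ∧ v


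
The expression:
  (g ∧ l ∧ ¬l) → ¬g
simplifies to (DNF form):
True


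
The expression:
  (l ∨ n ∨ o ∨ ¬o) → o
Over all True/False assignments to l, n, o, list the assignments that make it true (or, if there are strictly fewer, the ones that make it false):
is true only for:
  l=False, n=False, o=True;
  l=False, n=True, o=True;
  l=True, n=False, o=True;
  l=True, n=True, o=True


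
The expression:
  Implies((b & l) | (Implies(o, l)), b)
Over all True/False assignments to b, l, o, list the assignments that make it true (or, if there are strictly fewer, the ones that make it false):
is false only for:
  b=False, l=False, o=False;
  b=False, l=True, o=False;
  b=False, l=True, o=True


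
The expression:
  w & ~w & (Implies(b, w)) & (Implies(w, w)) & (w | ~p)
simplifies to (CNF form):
False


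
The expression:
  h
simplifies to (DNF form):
h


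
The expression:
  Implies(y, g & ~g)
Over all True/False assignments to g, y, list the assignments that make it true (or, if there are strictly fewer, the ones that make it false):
is true only for:
  g=False, y=False;
  g=True, y=False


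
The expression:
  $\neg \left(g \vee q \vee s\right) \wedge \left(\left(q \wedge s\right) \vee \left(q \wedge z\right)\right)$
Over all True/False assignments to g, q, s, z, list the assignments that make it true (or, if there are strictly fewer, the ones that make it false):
is never true.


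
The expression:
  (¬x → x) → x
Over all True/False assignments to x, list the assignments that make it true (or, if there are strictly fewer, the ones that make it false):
is always true.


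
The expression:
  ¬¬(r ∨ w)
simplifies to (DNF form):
r ∨ w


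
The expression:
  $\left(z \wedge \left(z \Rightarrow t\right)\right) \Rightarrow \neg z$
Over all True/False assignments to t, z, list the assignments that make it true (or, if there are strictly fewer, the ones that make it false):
is false only for:
  t=True, z=True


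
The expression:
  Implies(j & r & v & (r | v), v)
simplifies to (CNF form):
True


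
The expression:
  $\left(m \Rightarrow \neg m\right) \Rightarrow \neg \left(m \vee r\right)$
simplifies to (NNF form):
$m \vee \neg r$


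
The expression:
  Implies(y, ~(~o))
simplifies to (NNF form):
o | ~y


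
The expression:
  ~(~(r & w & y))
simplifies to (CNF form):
r & w & y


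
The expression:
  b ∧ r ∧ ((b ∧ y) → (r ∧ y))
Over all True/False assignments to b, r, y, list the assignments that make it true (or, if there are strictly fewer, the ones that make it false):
is true only for:
  b=True, r=True, y=False;
  b=True, r=True, y=True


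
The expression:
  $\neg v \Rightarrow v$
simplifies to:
$v$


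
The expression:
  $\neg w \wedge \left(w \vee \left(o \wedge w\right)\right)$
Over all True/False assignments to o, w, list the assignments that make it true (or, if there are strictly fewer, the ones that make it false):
is never true.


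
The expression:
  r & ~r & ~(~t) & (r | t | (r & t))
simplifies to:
False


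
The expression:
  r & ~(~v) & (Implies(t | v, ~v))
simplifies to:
False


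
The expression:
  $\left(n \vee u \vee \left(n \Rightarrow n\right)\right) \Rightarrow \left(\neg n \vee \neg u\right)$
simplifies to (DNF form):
$\neg n \vee \neg u$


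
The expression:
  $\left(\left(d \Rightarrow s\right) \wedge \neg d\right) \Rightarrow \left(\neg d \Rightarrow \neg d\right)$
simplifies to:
$\text{True}$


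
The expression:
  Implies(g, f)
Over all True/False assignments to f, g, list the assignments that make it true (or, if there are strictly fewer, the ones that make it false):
is false only for:
  f=False, g=True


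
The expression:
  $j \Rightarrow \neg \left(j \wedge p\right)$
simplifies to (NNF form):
$\neg j \vee \neg p$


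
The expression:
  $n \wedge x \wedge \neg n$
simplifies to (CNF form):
$\text{False}$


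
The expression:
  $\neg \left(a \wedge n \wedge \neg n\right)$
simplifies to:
$\text{True}$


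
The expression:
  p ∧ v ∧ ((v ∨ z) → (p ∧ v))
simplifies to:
p ∧ v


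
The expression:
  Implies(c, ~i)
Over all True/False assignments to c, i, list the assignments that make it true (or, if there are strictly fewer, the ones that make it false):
is false only for:
  c=True, i=True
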